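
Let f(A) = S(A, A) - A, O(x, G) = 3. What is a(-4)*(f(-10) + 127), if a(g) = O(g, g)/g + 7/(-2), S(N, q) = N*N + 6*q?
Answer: -3009/4 ≈ -752.25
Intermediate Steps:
S(N, q) = N**2 + 6*q
f(A) = A**2 + 5*A (f(A) = (A**2 + 6*A) - A = A**2 + 5*A)
a(g) = -7/2 + 3/g (a(g) = 3/g + 7/(-2) = 3/g + 7*(-1/2) = 3/g - 7/2 = -7/2 + 3/g)
a(-4)*(f(-10) + 127) = (-7/2 + 3/(-4))*(-10*(5 - 10) + 127) = (-7/2 + 3*(-1/4))*(-10*(-5) + 127) = (-7/2 - 3/4)*(50 + 127) = -17/4*177 = -3009/4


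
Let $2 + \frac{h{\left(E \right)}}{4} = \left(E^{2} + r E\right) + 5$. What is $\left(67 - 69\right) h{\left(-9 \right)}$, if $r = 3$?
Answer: $-456$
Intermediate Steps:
$h{\left(E \right)} = 12 + 4 E^{2} + 12 E$ ($h{\left(E \right)} = -8 + 4 \left(\left(E^{2} + 3 E\right) + 5\right) = -8 + 4 \left(5 + E^{2} + 3 E\right) = -8 + \left(20 + 4 E^{2} + 12 E\right) = 12 + 4 E^{2} + 12 E$)
$\left(67 - 69\right) h{\left(-9 \right)} = \left(67 - 69\right) \left(12 + 4 \left(-9\right)^{2} + 12 \left(-9\right)\right) = - 2 \left(12 + 4 \cdot 81 - 108\right) = - 2 \left(12 + 324 - 108\right) = \left(-2\right) 228 = -456$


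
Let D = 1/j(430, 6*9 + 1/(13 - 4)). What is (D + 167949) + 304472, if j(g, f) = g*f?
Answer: 98929681619/209410 ≈ 4.7242e+5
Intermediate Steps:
j(g, f) = f*g
D = 9/209410 (D = 1/((6*9 + 1/(13 - 4))*430) = 1/((54 + 1/9)*430) = 1/((54 + ⅑)*430) = 1/((487/9)*430) = 1/(209410/9) = 9/209410 ≈ 4.2978e-5)
(D + 167949) + 304472 = (9/209410 + 167949) + 304472 = 35170200099/209410 + 304472 = 98929681619/209410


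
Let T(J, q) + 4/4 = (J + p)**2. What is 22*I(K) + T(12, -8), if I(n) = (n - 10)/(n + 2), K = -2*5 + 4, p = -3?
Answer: 168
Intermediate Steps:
T(J, q) = -1 + (-3 + J)**2 (T(J, q) = -1 + (J - 3)**2 = -1 + (-3 + J)**2)
K = -6 (K = -10 + 4 = -6)
I(n) = (-10 + n)/(2 + n)
22*I(K) + T(12, -8) = 22*((-10 - 6)/(2 - 6)) + (-1 + (-3 + 12)**2) = 22*(-16/(-4)) + (-1 + 9**2) = 22*(-1/4*(-16)) + (-1 + 81) = 22*4 + 80 = 88 + 80 = 168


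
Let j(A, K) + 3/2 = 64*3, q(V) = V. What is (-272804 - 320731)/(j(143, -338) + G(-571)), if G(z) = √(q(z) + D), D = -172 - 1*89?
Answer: -452273670/148489 + 18993120*I*√13/148489 ≈ -3045.8 + 461.18*I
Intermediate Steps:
D = -261 (D = -172 - 89 = -261)
G(z) = √(-261 + z) (G(z) = √(z - 261) = √(-261 + z))
j(A, K) = 381/2 (j(A, K) = -3/2 + 64*3 = -3/2 + 192 = 381/2)
(-272804 - 320731)/(j(143, -338) + G(-571)) = (-272804 - 320731)/(381/2 + √(-261 - 571)) = -593535/(381/2 + √(-832)) = -593535/(381/2 + 8*I*√13)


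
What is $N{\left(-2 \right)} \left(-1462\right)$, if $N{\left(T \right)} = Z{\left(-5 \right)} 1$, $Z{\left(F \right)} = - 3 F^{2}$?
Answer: $109650$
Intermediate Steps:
$N{\left(T \right)} = -75$ ($N{\left(T \right)} = - 3 \left(-5\right)^{2} \cdot 1 = \left(-3\right) 25 \cdot 1 = \left(-75\right) 1 = -75$)
$N{\left(-2 \right)} \left(-1462\right) = \left(-75\right) \left(-1462\right) = 109650$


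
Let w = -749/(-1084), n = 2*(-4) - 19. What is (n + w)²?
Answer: 813333361/1175056 ≈ 692.17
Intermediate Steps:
n = -27 (n = -8 - 19 = -27)
w = 749/1084 (w = -749*(-1/1084) = 749/1084 ≈ 0.69096)
(n + w)² = (-27 + 749/1084)² = (-28519/1084)² = 813333361/1175056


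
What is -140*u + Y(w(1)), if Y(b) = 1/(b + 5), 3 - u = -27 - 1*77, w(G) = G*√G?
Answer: -89879/6 ≈ -14980.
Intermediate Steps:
w(G) = G^(3/2)
u = 107 (u = 3 - (-27 - 1*77) = 3 - (-27 - 77) = 3 - 1*(-104) = 3 + 104 = 107)
Y(b) = 1/(5 + b)
-140*u + Y(w(1)) = -140*107 + 1/(5 + 1^(3/2)) = -14980 + 1/(5 + 1) = -14980 + 1/6 = -14980 + ⅙ = -89879/6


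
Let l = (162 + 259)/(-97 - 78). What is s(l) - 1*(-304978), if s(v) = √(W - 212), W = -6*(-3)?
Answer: 304978 + I*√194 ≈ 3.0498e+5 + 13.928*I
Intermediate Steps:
W = 18
l = -421/175 (l = 421/(-175) = 421*(-1/175) = -421/175 ≈ -2.4057)
s(v) = I*√194 (s(v) = √(18 - 212) = √(-194) = I*√194)
s(l) - 1*(-304978) = I*√194 - 1*(-304978) = I*√194 + 304978 = 304978 + I*√194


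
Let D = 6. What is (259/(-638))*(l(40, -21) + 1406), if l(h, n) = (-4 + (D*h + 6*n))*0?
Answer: -182077/319 ≈ -570.77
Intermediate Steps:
l(h, n) = 0 (l(h, n) = (-4 + (6*h + 6*n))*0 = (-4 + 6*h + 6*n)*0 = 0)
(259/(-638))*(l(40, -21) + 1406) = (259/(-638))*(0 + 1406) = (259*(-1/638))*1406 = -259/638*1406 = -182077/319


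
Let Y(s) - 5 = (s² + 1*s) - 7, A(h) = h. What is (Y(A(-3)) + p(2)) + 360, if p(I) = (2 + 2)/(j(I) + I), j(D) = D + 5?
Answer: 3280/9 ≈ 364.44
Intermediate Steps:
j(D) = 5 + D
Y(s) = -2 + s + s² (Y(s) = 5 + ((s² + 1*s) - 7) = 5 + ((s² + s) - 7) = 5 + ((s + s²) - 7) = 5 + (-7 + s + s²) = -2 + s + s²)
p(I) = 4/(5 + 2*I) (p(I) = (2 + 2)/((5 + I) + I) = 4/(5 + 2*I))
(Y(A(-3)) + p(2)) + 360 = ((-2 - 3 + (-3)²) + 4/(5 + 2*2)) + 360 = ((-2 - 3 + 9) + 4/(5 + 4)) + 360 = (4 + 4/9) + 360 = 40/9 + 360 = 3280/9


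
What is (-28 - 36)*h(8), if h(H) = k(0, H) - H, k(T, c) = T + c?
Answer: 0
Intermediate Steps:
h(H) = 0 (h(H) = (0 + H) - H = H - H = 0)
(-28 - 36)*h(8) = (-28 - 36)*0 = -64*0 = 0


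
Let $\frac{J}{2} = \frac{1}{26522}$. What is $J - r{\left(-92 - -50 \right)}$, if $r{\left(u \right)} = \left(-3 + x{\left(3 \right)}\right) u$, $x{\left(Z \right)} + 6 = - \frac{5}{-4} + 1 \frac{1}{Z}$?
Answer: $- \frac{8261601}{26522} \approx -311.5$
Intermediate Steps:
$J = \frac{1}{13261}$ ($J = \frac{2}{26522} = 2 \cdot \frac{1}{26522} = \frac{1}{13261} \approx 7.5409 \cdot 10^{-5}$)
$x{\left(Z \right)} = - \frac{19}{4} + \frac{1}{Z}$ ($x{\left(Z \right)} = -6 + \left(- \frac{5}{-4} + 1 \frac{1}{Z}\right) = -6 + \left(\left(-5\right) \left(- \frac{1}{4}\right) + \frac{1}{Z}\right) = -6 + \left(\frac{5}{4} + \frac{1}{Z}\right) = - \frac{19}{4} + \frac{1}{Z}$)
$r{\left(u \right)} = - \frac{89 u}{12}$ ($r{\left(u \right)} = \left(-3 - \left(\frac{19}{4} - \frac{1}{3}\right)\right) u = \left(-3 + \left(- \frac{19}{4} + \frac{1}{3}\right)\right) u = \left(-3 - \frac{53}{12}\right) u = - \frac{89 u}{12}$)
$J - r{\left(-92 - -50 \right)} = \frac{1}{13261} - - \frac{89 \left(-92 - -50\right)}{12} = \frac{1}{13261} - - \frac{89 \left(-92 + 50\right)}{12} = \frac{1}{13261} - \left(- \frac{89}{12}\right) \left(-42\right) = \frac{1}{13261} - \frac{623}{2} = - \frac{8261601}{26522}$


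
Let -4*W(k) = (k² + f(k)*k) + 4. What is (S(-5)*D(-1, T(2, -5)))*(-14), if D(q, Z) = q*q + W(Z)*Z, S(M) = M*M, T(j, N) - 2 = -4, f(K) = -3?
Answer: -2800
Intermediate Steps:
T(j, N) = -2 (T(j, N) = 2 - 4 = -2)
W(k) = -1 - k²/4 + 3*k/4 (W(k) = -((k² - 3*k) + 4)/4 = -(4 + k² - 3*k)/4 = -1 - k²/4 + 3*k/4)
S(M) = M²
D(q, Z) = q² + Z*(-1 - Z²/4 + 3*Z/4) (D(q, Z) = q*q + (-1 - Z²/4 + 3*Z/4)*Z = q² + Z*(-1 - Z²/4 + 3*Z/4))
(S(-5)*D(-1, T(2, -5)))*(-14) = ((-5)²*((-1)² - ¼*(-2)*(4 + (-2)² - 3*(-2))))*(-14) = (25*(1 - ¼*(-2)*(4 + 4 + 6)))*(-14) = (25*(1 - ¼*(-2)*14))*(-14) = (25*(1 + 7))*(-14) = (25*8)*(-14) = 200*(-14) = -2800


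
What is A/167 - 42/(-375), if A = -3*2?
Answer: 1588/20875 ≈ 0.076072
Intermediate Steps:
A = -6
A/167 - 42/(-375) = -6/167 - 42/(-375) = -6*1/167 - 42*(-1/375) = -6/167 + 14/125 = 1588/20875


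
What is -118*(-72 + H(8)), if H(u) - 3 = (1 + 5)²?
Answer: 3894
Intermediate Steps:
H(u) = 39 (H(u) = 3 + (1 + 5)² = 3 + 6² = 3 + 36 = 39)
-118*(-72 + H(8)) = -118*(-72 + 39) = -118*(-33) = 3894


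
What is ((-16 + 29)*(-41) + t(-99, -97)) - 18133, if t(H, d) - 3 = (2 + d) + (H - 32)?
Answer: -18889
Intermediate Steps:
t(H, d) = -27 + H + d (t(H, d) = 3 + ((2 + d) + (H - 32)) = 3 + ((2 + d) + (-32 + H)) = 3 + (-30 + H + d) = -27 + H + d)
((-16 + 29)*(-41) + t(-99, -97)) - 18133 = ((-16 + 29)*(-41) + (-27 - 99 - 97)) - 18133 = (13*(-41) - 223) - 18133 = (-533 - 223) - 18133 = -756 - 18133 = -18889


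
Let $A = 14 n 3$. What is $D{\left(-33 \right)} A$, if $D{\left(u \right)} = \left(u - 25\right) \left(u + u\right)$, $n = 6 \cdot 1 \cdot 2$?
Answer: $1929312$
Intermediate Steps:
$n = 12$ ($n = 6 \cdot 2 = 12$)
$D{\left(u \right)} = 2 u \left(-25 + u\right)$ ($D{\left(u \right)} = \left(-25 + u\right) 2 u = 2 u \left(-25 + u\right)$)
$A = 504$ ($A = 14 \cdot 12 \cdot 3 = 168 \cdot 3 = 504$)
$D{\left(-33 \right)} A = 2 \left(-33\right) \left(-25 - 33\right) 504 = 2 \left(-33\right) \left(-58\right) 504 = 3828 \cdot 504 = 1929312$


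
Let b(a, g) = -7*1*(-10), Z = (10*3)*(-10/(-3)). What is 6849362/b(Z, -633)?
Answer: 3424681/35 ≈ 97848.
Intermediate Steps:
Z = 100 (Z = 30*(-10*(-⅓)) = 30*(10/3) = 100)
b(a, g) = 70 (b(a, g) = -7*(-10) = 70)
6849362/b(Z, -633) = 6849362/70 = 6849362*(1/70) = 3424681/35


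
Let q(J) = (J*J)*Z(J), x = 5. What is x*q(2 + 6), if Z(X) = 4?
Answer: 1280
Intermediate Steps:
q(J) = 4*J² (q(J) = (J*J)*4 = J²*4 = 4*J²)
x*q(2 + 6) = 5*(4*(2 + 6)²) = 5*(4*8²) = 5*(4*64) = 5*256 = 1280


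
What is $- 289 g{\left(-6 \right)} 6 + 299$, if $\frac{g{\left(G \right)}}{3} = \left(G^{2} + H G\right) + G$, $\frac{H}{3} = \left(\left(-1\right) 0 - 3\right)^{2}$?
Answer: $686963$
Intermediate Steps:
$H = 27$ ($H = 3 \left(\left(-1\right) 0 - 3\right)^{2} = 3 \left(0 - 3\right)^{2} = 3 \left(-3\right)^{2} = 3 \cdot 9 = 27$)
$g{\left(G \right)} = 3 G^{2} + 84 G$ ($g{\left(G \right)} = 3 \left(\left(G^{2} + 27 G\right) + G\right) = 3 \left(G^{2} + 28 G\right) = 3 G^{2} + 84 G$)
$- 289 g{\left(-6 \right)} 6 + 299 = - 289 \cdot 3 \left(-6\right) \left(28 - 6\right) 6 + 299 = - 289 \cdot 3 \left(-6\right) 22 \cdot 6 + 299 = - 289 \left(\left(-396\right) 6\right) + 299 = \left(-289\right) \left(-2376\right) + 299 = 686664 + 299 = 686963$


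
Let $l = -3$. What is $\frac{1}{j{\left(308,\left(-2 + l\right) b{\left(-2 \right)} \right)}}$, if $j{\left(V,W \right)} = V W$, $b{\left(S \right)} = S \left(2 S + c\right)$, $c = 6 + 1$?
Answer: $\frac{1}{9240} \approx 0.00010823$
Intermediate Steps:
$c = 7$
$b{\left(S \right)} = S \left(7 + 2 S\right)$ ($b{\left(S \right)} = S \left(2 S + 7\right) = S \left(7 + 2 S\right)$)
$\frac{1}{j{\left(308,\left(-2 + l\right) b{\left(-2 \right)} \right)}} = \frac{1}{308 \left(-2 - 3\right) \left(- 2 \left(7 + 2 \left(-2\right)\right)\right)} = \frac{1}{308 \left(- 5 \left(- 2 \left(7 - 4\right)\right)\right)} = \frac{1}{308 \left(- 5 \left(\left(-2\right) 3\right)\right)} = \frac{1}{308 \left(\left(-5\right) \left(-6\right)\right)} = \frac{1}{308 \cdot 30} = \frac{1}{9240}$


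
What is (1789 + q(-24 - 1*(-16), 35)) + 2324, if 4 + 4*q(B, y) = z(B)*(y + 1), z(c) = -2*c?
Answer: 4256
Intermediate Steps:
q(B, y) = -1 - B*(1 + y)/2 (q(B, y) = -1 + ((-2*B)*(y + 1))/4 = -1 + ((-2*B)*(1 + y))/4 = -1 + (-2*B*(1 + y))/4 = -1 - B*(1 + y)/2)
(1789 + q(-24 - 1*(-16), 35)) + 2324 = (1789 + (-1 - (-24 - 1*(-16))/2 - ½*(-24 - 1*(-16))*35)) + 2324 = (1789 + (-1 - (-24 + 16)/2 - ½*(-24 + 16)*35)) + 2324 = (1789 + (-1 - ½*(-8) - ½*(-8)*35)) + 2324 = (1789 + (-1 + 4 + 140)) + 2324 = (1789 + 143) + 2324 = 1932 + 2324 = 4256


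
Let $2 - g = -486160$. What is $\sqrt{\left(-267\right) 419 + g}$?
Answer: $\sqrt{374289} \approx 611.79$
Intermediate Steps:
$g = 486162$ ($g = 2 - -486160 = 2 + 486160 = 486162$)
$\sqrt{\left(-267\right) 419 + g} = \sqrt{\left(-267\right) 419 + 486162} = \sqrt{-111873 + 486162} = \sqrt{374289}$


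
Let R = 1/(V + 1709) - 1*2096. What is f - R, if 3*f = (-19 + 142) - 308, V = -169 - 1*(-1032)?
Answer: 15696913/7716 ≈ 2034.3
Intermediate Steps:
V = 863 (V = -169 + 1032 = 863)
f = -185/3 (f = ((-19 + 142) - 308)/3 = (123 - 308)/3 = (1/3)*(-185) = -185/3 ≈ -61.667)
R = -5390911/2572 (R = 1/(863 + 1709) - 1*2096 = 1/2572 - 2096 = -5390911/2572 ≈ -2096.0)
f - R = -185/3 - 1*(-5390911/2572) = -185/3 + 5390911/2572 = 15696913/7716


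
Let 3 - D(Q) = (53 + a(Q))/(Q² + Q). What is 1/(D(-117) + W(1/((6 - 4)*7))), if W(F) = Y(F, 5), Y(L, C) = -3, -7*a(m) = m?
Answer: -23751/122 ≈ -194.68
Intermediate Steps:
a(m) = -m/7
W(F) = -3
D(Q) = 3 - (53 - Q/7)/(Q + Q²) (D(Q) = 3 - (53 - Q/7)/(Q² + Q) = 3 - (53 - Q/7)/(Q + Q²))
1/(D(-117) + W(1/((6 - 4)*7))) = 1/((⅐)*(-371 + 21*(-117)² + 22*(-117))/(-117*(1 - 117)) - 3) = 1/((⅐)*(-1/117)*(-371 + 21*13689 - 2574)/(-116) - 3) = 1/((⅐)*(-1/117)*(-1/116)*(-371 + 287469 - 2574) - 3) = 1/((⅐)*(-1/117)*(-1/116)*284524 - 3) = 1/(71131/23751 - 3) = 1/(-122/23751) = -23751/122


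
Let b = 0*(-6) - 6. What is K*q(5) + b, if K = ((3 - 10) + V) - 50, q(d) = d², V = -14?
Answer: -1781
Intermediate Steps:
b = -6 (b = 0 - 6 = -6)
K = -71 (K = ((3 - 10) - 14) - 50 = (-7 - 14) - 50 = -21 - 50 = -71)
K*q(5) + b = -71*5² - 6 = -71*25 - 6 = -1775 - 6 = -1781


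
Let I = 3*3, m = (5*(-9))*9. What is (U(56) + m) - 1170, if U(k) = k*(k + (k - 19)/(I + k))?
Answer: 103537/65 ≈ 1592.9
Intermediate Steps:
m = -405 (m = -45*9 = -405)
I = 9
U(k) = k*(k + (-19 + k)/(9 + k)) (U(k) = k*(k + (k - 19)/(9 + k)) = k*(k + (-19 + k)/(9 + k)))
(U(56) + m) - 1170 = (56*(-19 + 56² + 10*56)/(9 + 56) - 405) - 1170 = (56*(-19 + 3136 + 560)/65 - 405) - 1170 = (56*(1/65)*3677 - 405) - 1170 = (205912/65 - 405) - 1170 = 179587/65 - 1170 = 103537/65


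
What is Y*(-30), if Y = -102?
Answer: 3060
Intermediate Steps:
Y*(-30) = -102*(-30) = 3060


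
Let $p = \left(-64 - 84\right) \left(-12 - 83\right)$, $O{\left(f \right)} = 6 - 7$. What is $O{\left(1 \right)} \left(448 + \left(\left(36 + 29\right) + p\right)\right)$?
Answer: $-14573$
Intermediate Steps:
$O{\left(f \right)} = -1$ ($O{\left(f \right)} = 6 - 7 = -1$)
$p = 14060$ ($p = \left(-148\right) \left(-95\right) = 14060$)
$O{\left(1 \right)} \left(448 + \left(\left(36 + 29\right) + p\right)\right) = - (448 + \left(\left(36 + 29\right) + 14060\right)) = - (448 + \left(65 + 14060\right)) = - (448 + 14125) = \left(-1\right) 14573 = -14573$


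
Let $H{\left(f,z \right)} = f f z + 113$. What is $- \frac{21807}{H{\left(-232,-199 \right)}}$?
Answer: $\frac{21807}{10710863} \approx 0.002036$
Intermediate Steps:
$H{\left(f,z \right)} = 113 + z f^{2}$ ($H{\left(f,z \right)} = f^{2} z + 113 = z f^{2} + 113 = 113 + z f^{2}$)
$- \frac{21807}{H{\left(-232,-199 \right)}} = - \frac{21807}{113 - 199 \left(-232\right)^{2}} = - \frac{21807}{113 - 10710976} = - \frac{21807}{-10710863} = \left(-21807\right) \left(- \frac{1}{10710863}\right) = \frac{21807}{10710863}$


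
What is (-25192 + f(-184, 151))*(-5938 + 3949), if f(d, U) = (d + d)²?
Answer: -219251448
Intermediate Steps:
f(d, U) = 4*d² (f(d, U) = (2*d)² = 4*d²)
(-25192 + f(-184, 151))*(-5938 + 3949) = (-25192 + 4*(-184)²)*(-5938 + 3949) = (-25192 + 4*33856)*(-1989) = (-25192 + 135424)*(-1989) = 110232*(-1989) = -219251448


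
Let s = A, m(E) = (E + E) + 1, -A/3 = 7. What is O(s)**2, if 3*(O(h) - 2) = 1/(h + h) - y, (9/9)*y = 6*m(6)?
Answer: 9150625/15876 ≈ 576.38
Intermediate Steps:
A = -21 (A = -3*7 = -21)
m(E) = 1 + 2*E (m(E) = 2*E + 1 = 1 + 2*E)
y = 78 (y = 6*(1 + 2*6) = 6*(1 + 12) = 6*13 = 78)
s = -21
O(h) = -24 + 1/(6*h) (O(h) = 2 + (1/(h + h) - 1*78)/3 = 2 + (1/(2*h) - 78)/3 = 2 + (-78 + 1/(2*h))/3 = 2 + (-26 + 1/(6*h)) = -24 + 1/(6*h))
O(s)**2 = (-24 + (1/6)/(-21))**2 = (-24 + (1/6)*(-1/21))**2 = (-24 - 1/126)**2 = (-3025/126)**2 = 9150625/15876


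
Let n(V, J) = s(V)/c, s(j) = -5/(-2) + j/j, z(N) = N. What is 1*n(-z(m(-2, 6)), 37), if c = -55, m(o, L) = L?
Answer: -7/110 ≈ -0.063636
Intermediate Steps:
s(j) = 7/2 (s(j) = -5*(-½) + 1 = 5/2 + 1 = 7/2)
n(V, J) = -7/110 (n(V, J) = (7/2)/(-55) = (7/2)*(-1/55) = -7/110)
1*n(-z(m(-2, 6)), 37) = 1*(-7/110) = -7/110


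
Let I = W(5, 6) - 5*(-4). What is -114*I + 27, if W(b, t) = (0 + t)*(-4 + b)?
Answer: -2937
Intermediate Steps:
W(b, t) = t*(-4 + b)
I = 26 (I = 6*(-4 + 5) - 5*(-4) = 6*1 + 20 = 6 + 20 = 26)
-114*I + 27 = -114*26 + 27 = -2964 + 27 = -2937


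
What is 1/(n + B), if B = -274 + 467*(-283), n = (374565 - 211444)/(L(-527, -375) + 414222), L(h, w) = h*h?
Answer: -691951/91638367564 ≈ -7.5509e-6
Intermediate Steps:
L(h, w) = h²
n = 163121/691951 (n = (374565 - 211444)/((-527)² + 414222) = 163121/(277729 + 414222) = 163121/691951 ≈ 0.23574)
B = -132435 (B = -274 - 132161 = -132435)
1/(n + B) = 1/(163121/691951 - 132435) = 1/(-91638367564/691951) = -691951/91638367564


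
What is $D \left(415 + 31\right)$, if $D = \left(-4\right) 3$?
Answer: $-5352$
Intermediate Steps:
$D = -12$
$D \left(415 + 31\right) = - 12 \left(415 + 31\right) = \left(-12\right) 446 = -5352$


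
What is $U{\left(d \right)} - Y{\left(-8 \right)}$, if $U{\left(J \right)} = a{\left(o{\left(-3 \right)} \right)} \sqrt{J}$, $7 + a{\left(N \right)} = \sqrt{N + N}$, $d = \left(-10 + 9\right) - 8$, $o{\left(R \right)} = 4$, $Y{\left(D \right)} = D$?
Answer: $8 + i \left(-21 + 6 \sqrt{2}\right) \approx 8.0 - 12.515 i$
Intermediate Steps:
$d = -9$ ($d = -1 - 8 = -9$)
$a{\left(N \right)} = -7 + \sqrt{2} \sqrt{N}$ ($a{\left(N \right)} = -7 + \sqrt{N + N} = -7 + \sqrt{2 N} = -7 + \sqrt{2} \sqrt{N}$)
$U{\left(J \right)} = \sqrt{J} \left(-7 + 2 \sqrt{2}\right)$ ($U{\left(J \right)} = \left(-7 + \sqrt{2} \sqrt{4}\right) \sqrt{J} = \left(-7 + \sqrt{2} \cdot 2\right) \sqrt{J} = \left(-7 + 2 \sqrt{2}\right) \sqrt{J} = \sqrt{J} \left(-7 + 2 \sqrt{2}\right)$)
$U{\left(d \right)} - Y{\left(-8 \right)} = \sqrt{-9} \left(-7 + 2 \sqrt{2}\right) - -8 = 3 i \left(-7 + 2 \sqrt{2}\right) + 8 = 8 + 3 i \left(-7 + 2 \sqrt{2}\right)$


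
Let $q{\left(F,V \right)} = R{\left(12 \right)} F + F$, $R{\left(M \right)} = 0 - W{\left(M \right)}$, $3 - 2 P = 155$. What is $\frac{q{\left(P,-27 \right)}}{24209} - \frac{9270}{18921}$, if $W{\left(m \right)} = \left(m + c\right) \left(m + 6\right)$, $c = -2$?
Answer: $\frac{10994618}{152686163} \approx 0.072008$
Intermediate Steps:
$P = -76$ ($P = \frac{3}{2} - \frac{155}{2} = -76$)
$W{\left(m \right)} = \left(-2 + m\right) \left(6 + m\right)$ ($W{\left(m \right)} = \left(m - 2\right) \left(m + 6\right) = \left(-2 + m\right) \left(6 + m\right)$)
$R{\left(M \right)} = 12 - M^{2} - 4 M$ ($R{\left(M \right)} = 0 - \left(-12 + M^{2} + 4 M\right) = 12 - M^{2} - 4 M$)
$q{\left(F,V \right)} = - 179 F$ ($q{\left(F,V \right)} = \left(12 - 12^{2} - 48\right) F + F = \left(12 - 144 - 48\right) F + F = - 180 F + F = - 179 F$)
$\frac{q{\left(P,-27 \right)}}{24209} - \frac{9270}{18921} = \frac{\left(-179\right) \left(-76\right)}{24209} - \frac{9270}{18921} = 13604 \cdot \frac{1}{24209} - \frac{3090}{6307} = \frac{13604}{24209} - \frac{3090}{6307} = \frac{10994618}{152686163}$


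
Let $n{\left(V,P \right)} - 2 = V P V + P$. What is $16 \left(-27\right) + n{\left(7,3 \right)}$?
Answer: $-280$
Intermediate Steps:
$n{\left(V,P \right)} = 2 + P + P V^{2}$ ($n{\left(V,P \right)} = 2 + \left(V P V + P\right) = 2 + \left(P V V + P\right) = 2 + \left(P V^{2} + P\right) = 2 + \left(P + P V^{2}\right) = 2 + P + P V^{2}$)
$16 \left(-27\right) + n{\left(7,3 \right)} = 16 \left(-27\right) + \left(2 + 3 + 3 \cdot 7^{2}\right) = -432 + \left(2 + 3 + 3 \cdot 49\right) = -432 + \left(2 + 3 + 147\right) = -432 + 152 = -280$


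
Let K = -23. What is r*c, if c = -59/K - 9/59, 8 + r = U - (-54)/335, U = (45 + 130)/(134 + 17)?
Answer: -1106287874/68643845 ≈ -16.116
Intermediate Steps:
U = 175/151 ≈ 1.1589
r = -337901/50585 (r = -8 + (175/151 - (-54)/335) = -8 + (175/151 - 1*(-54/335)) = -8 + (175/151 + 54/335) = -8 + 66779/50585 = -337901/50585 ≈ -6.6799)
c = 3274/1357 (c = -59/(-23) - 9/59 = -59*(-1/23) - 9*1/59 = 59/23 - 9/59 = 3274/1357 ≈ 2.4127)
r*c = -337901/50585*3274/1357 = -1106287874/68643845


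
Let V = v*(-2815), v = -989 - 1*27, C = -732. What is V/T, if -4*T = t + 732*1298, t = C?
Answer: -2860040/237351 ≈ -12.050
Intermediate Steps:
t = -732
v = -1016 (v = -989 - 27 = -1016)
T = -237351 (T = -(-732 + 732*1298)/4 = -(-732 + 950136)/4 = -¼*949404 = -237351)
V = 2860040 (V = -1016*(-2815) = 2860040)
V/T = 2860040/(-237351) = 2860040*(-1/237351) = -2860040/237351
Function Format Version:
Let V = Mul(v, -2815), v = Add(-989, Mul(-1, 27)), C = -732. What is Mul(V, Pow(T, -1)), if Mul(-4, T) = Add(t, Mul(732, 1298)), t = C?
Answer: Rational(-2860040, 237351) ≈ -12.050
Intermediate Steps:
t = -732
v = -1016 (v = Add(-989, -27) = -1016)
T = -237351 (T = Mul(Rational(-1, 4), Add(-732, Mul(732, 1298))) = Mul(Rational(-1, 4), Add(-732, 950136)) = Mul(Rational(-1, 4), 949404) = -237351)
V = 2860040 (V = Mul(-1016, -2815) = 2860040)
Mul(V, Pow(T, -1)) = Mul(2860040, Pow(-237351, -1)) = Mul(2860040, Rational(-1, 237351)) = Rational(-2860040, 237351)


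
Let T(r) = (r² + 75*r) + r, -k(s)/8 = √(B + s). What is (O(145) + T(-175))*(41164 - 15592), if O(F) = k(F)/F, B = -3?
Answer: 443034900 - 204576*√142/145 ≈ 4.4302e+8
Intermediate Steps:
k(s) = -8*√(-3 + s)
T(r) = r² + 76*r
O(F) = -8*√(-3 + F)/F (O(F) = (-8*√(-3 + F))/F = -8*√(-3 + F)/F)
(O(145) + T(-175))*(41164 - 15592) = (-8*√(-3 + 145)/145 - 175*(76 - 175))*(41164 - 15592) = (-8*1/145*√142 - 175*(-99))*25572 = (-8*√142/145 + 17325)*25572 = (17325 - 8*√142/145)*25572 = 443034900 - 204576*√142/145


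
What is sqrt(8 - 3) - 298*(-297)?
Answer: 88506 + sqrt(5) ≈ 88508.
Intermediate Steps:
sqrt(8 - 3) - 298*(-297) = sqrt(5) + 88506 = 88506 + sqrt(5)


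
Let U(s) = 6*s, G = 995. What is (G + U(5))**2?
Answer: 1050625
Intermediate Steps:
(G + U(5))**2 = (995 + 6*5)**2 = (995 + 30)**2 = 1025**2 = 1050625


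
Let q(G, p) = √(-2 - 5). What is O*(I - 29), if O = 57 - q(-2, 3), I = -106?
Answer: -7695 + 135*I*√7 ≈ -7695.0 + 357.18*I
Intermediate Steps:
q(G, p) = I*√7 (q(G, p) = √(-7) = I*√7)
O = 57 - I*√7 ≈ 57.0 - 2.6458*I
O*(I - 29) = (57 - I*√7)*(-106 - 29) = (57 - I*√7)*(-135) = -7695 + 135*I*√7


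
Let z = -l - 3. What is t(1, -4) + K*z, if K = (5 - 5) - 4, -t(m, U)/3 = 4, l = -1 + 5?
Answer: 16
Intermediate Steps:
l = 4
t(m, U) = -12 (t(m, U) = -3*4 = -12)
z = -7 (z = -1*4 - 3 = -4 - 3 = -7)
K = -4 (K = 0 - 4 = -4)
t(1, -4) + K*z = -12 - 4*(-7) = -12 + 28 = 16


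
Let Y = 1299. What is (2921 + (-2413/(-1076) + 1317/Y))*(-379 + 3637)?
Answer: 2219405736969/232954 ≈ 9.5272e+6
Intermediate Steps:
(2921 + (-2413/(-1076) + 1317/Y))*(-379 + 3637) = (2921 + (-2413/(-1076) + 1317/1299))*(-379 + 3637) = (2921 + (-2413*(-1/1076) + 1317*(1/1299)))*3258 = (2921 + (2413/1076 + 439/433))*3258 = (2921 + 1517193/465908)*3258 = (1362434461/465908)*3258 = 2219405736969/232954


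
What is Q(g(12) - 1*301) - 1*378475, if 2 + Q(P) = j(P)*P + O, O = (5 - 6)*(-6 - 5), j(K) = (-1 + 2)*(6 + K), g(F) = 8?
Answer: -294375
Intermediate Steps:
j(K) = 6 + K (j(K) = 1*(6 + K) = 6 + K)
O = 11 (O = -1*(-11) = 11)
Q(P) = 9 + P*(6 + P) (Q(P) = -2 + ((6 + P)*P + 11) = -2 + (P*(6 + P) + 11) = -2 + (11 + P*(6 + P)) = 9 + P*(6 + P))
Q(g(12) - 1*301) - 1*378475 = (9 + (8 - 1*301)*(6 + (8 - 1*301))) - 1*378475 = (9 + (8 - 301)*(6 + (8 - 301))) - 378475 = (9 - 293*(6 - 293)) - 378475 = (9 - 293*(-287)) - 378475 = (9 + 84091) - 378475 = 84100 - 378475 = -294375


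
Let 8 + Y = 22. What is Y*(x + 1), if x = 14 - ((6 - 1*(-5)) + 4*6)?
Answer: -280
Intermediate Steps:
Y = 14 (Y = -8 + 22 = 14)
x = -21 (x = 14 - ((6 + 5) + 24) = 14 - (11 + 24) = 14 - 1*35 = 14 - 35 = -21)
Y*(x + 1) = 14*(-21 + 1) = 14*(-20) = -280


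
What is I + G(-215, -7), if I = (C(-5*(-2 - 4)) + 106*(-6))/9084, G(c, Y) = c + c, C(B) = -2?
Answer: -1953379/4542 ≈ -430.07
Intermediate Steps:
G(c, Y) = 2*c
I = -319/4542 (I = (-2 + 106*(-6))/9084 = (-2 - 636)*(1/9084) = -638*1/9084 = -319/4542 ≈ -0.070233)
I + G(-215, -7) = -319/4542 + 2*(-215) = -319/4542 - 430 = -1953379/4542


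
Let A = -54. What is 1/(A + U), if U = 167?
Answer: 1/113 ≈ 0.0088496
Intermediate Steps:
1/(A + U) = 1/(-54 + 167) = 1/113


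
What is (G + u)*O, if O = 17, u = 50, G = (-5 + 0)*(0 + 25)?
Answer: -1275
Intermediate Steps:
G = -125 (G = -5*25 = -125)
(G + u)*O = (-125 + 50)*17 = -75*17 = -1275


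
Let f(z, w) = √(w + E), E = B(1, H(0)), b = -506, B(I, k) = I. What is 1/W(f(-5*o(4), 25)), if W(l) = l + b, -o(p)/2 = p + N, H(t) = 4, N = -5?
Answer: -253/128005 - √26/256010 ≈ -0.0019964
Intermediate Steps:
E = 1
o(p) = 10 - 2*p (o(p) = -2*(p - 5) = -2*(-5 + p) = 10 - 2*p)
f(z, w) = √(1 + w) (f(z, w) = √(w + 1) = √(1 + w))
W(l) = -506 + l (W(l) = l - 506 = -506 + l)
1/W(f(-5*o(4), 25)) = 1/(-506 + √(1 + 25)) = 1/(-506 + √26)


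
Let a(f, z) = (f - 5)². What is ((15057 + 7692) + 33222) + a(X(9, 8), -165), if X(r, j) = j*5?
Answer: 57196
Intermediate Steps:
X(r, j) = 5*j
a(f, z) = (-5 + f)²
((15057 + 7692) + 33222) + a(X(9, 8), -165) = ((15057 + 7692) + 33222) + (-5 + 5*8)² = (22749 + 33222) + (-5 + 40)² = 55971 + 35² = 55971 + 1225 = 57196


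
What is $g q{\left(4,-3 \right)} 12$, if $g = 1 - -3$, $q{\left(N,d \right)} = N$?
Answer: $192$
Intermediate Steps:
$g = 4$ ($g = 1 + 3 = 4$)
$g q{\left(4,-3 \right)} 12 = 4 \cdot 4 \cdot 12 = 16 \cdot 12 = 192$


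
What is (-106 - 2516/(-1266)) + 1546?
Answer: 912778/633 ≈ 1442.0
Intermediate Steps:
(-106 - 2516/(-1266)) + 1546 = (-106 - 2516*(-1/1266)) + 1546 = (-106 + 1258/633) + 1546 = -65840/633 + 1546 = 912778/633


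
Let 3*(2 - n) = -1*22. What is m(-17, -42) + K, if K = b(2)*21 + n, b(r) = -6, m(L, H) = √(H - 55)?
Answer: -350/3 + I*√97 ≈ -116.67 + 9.8489*I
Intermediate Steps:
m(L, H) = √(-55 + H)
n = 28/3 (n = 2 - (-1)*22/3 = 2 - ⅓*(-22) = 2 + 22/3 = 28/3 ≈ 9.3333)
K = -350/3 (K = -6*21 + 28/3 = -126 + 28/3 = -350/3 ≈ -116.67)
m(-17, -42) + K = √(-55 - 42) - 350/3 = √(-97) - 350/3 = I*√97 - 350/3 = -350/3 + I*√97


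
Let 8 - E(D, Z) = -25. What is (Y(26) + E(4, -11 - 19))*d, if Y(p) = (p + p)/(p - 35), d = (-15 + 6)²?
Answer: 2205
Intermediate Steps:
E(D, Z) = 33 (E(D, Z) = 8 - 1*(-25) = 8 + 25 = 33)
d = 81 (d = (-9)² = 81)
Y(p) = 2*p/(-35 + p) (Y(p) = (2*p)/(-35 + p) = 2*p/(-35 + p))
(Y(26) + E(4, -11 - 19))*d = (2*26/(-35 + 26) + 33)*81 = (2*26/(-9) + 33)*81 = (2*26*(-⅑) + 33)*81 = (-52/9 + 33)*81 = (245/9)*81 = 2205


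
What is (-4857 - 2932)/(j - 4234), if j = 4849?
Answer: -7789/615 ≈ -12.665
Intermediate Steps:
(-4857 - 2932)/(j - 4234) = (-4857 - 2932)/(4849 - 4234) = -7789/615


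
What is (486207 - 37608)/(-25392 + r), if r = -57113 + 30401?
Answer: -149533/17368 ≈ -8.6097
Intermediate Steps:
r = -26712
(486207 - 37608)/(-25392 + r) = (486207 - 37608)/(-25392 - 26712) = 448599/(-52104) = 448599*(-1/52104) = -149533/17368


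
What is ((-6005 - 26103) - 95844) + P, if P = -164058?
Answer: -292010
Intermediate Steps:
((-6005 - 26103) - 95844) + P = ((-6005 - 26103) - 95844) - 164058 = (-32108 - 95844) - 164058 = -127952 - 164058 = -292010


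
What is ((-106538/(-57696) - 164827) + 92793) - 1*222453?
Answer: -8495307707/28848 ≈ -2.9449e+5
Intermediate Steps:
((-106538/(-57696) - 164827) + 92793) - 1*222453 = ((-106538*(-1/57696) - 164827) + 92793) - 222453 = ((53269/28848 - 164827) + 92793) - 222453 = (-4754876027/28848 + 92793) - 222453 = -2077983563/28848 - 222453 = -8495307707/28848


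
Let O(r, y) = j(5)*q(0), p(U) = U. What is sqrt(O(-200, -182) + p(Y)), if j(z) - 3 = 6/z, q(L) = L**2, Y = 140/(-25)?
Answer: 2*I*sqrt(35)/5 ≈ 2.3664*I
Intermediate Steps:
Y = -28/5 (Y = 140*(-1/25) = -28/5 ≈ -5.6000)
j(z) = 3 + 6/z
O(r, y) = 0 (O(r, y) = (3 + 6/5)*0**2 = (3 + 6*(1/5))*0 = (3 + 6/5)*0 = (21/5)*0 = 0)
sqrt(O(-200, -182) + p(Y)) = sqrt(0 - 28/5) = sqrt(-28/5) = 2*I*sqrt(35)/5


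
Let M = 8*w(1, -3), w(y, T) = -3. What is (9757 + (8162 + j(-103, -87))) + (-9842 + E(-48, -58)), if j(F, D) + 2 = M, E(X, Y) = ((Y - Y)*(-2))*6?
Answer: 8051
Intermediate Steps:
E(X, Y) = 0 (E(X, Y) = (0*(-2))*6 = 0*6 = 0)
M = -24 (M = 8*(-3) = -24)
j(F, D) = -26 (j(F, D) = -2 - 24 = -26)
(9757 + (8162 + j(-103, -87))) + (-9842 + E(-48, -58)) = (9757 + (8162 - 26)) + (-9842 + 0) = (9757 + 8136) - 9842 = 17893 - 9842 = 8051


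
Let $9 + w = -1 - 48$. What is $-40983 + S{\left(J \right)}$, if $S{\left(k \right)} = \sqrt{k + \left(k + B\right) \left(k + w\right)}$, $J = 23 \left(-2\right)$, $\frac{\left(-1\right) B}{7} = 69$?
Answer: $-40983 + \sqrt{54970} \approx -40749.0$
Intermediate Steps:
$B = -483$ ($B = \left(-7\right) 69 = -483$)
$w = -58$ ($w = -9 - 49 = -58$)
$J = -46$
$S{\left(k \right)} = \sqrt{k + \left(-483 + k\right) \left(-58 + k\right)}$ ($S{\left(k \right)} = \sqrt{k + \left(k - 483\right) \left(k - 58\right)} = \sqrt{k + \left(-483 + k\right) \left(-58 + k\right)}$)
$-40983 + S{\left(J \right)} = -40983 + \sqrt{28014 + \left(-46\right)^{2} - -24840} = -40983 + \sqrt{28014 + 2116 + 24840} = -40983 + \sqrt{54970}$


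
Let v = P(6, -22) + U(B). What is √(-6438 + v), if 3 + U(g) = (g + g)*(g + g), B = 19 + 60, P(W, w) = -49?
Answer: √18474 ≈ 135.92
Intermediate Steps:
B = 79
U(g) = -3 + 4*g² (U(g) = -3 + (g + g)*(g + g) = -3 + (2*g)*(2*g) = -3 + 4*g²)
v = 24912 (v = -49 + (-3 + 4*79²) = -49 + (-3 + 4*6241) = -49 + (-3 + 24964) = -49 + 24961 = 24912)
√(-6438 + v) = √(-6438 + 24912) = √18474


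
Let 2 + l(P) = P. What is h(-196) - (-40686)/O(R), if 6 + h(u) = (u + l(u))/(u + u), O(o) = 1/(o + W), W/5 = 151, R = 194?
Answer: 7567757765/196 ≈ 3.8611e+7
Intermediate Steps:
W = 755 (W = 5*151 = 755)
O(o) = 1/(755 + o) (O(o) = 1/(o + 755) = 1/(755 + o))
l(P) = -2 + P
h(u) = -6 + (-2 + 2*u)/(2*u) (h(u) = -6 + (u + (-2 + u))/(u + u) = -6 + (-2 + 2*u)/((2*u)) = -6 + (-2 + 2*u)*(1/(2*u)) = -6 + (-2 + 2*u)/(2*u))
h(-196) - (-40686)/O(R) = (-5 - 1/(-196)) - (-40686)/(1/(755 + 194)) = (-5 - 1*(-1/196)) - (-40686)/(1/949) = (-5 + 1/196) - (-40686)/1/949 = -979/196 - (-40686)*949 = -979/196 - 1*(-38611014) = -979/196 + 38611014 = 7567757765/196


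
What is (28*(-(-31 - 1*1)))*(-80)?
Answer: -71680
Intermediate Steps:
(28*(-(-31 - 1*1)))*(-80) = (28*(-(-31 - 1)))*(-80) = (28*(-1*(-32)))*(-80) = (28*32)*(-80) = 896*(-80) = -71680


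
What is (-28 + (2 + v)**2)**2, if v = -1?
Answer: 729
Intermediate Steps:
(-28 + (2 + v)**2)**2 = (-28 + (2 - 1)**2)**2 = (-28 + 1**2)**2 = (-28 + 1)**2 = (-27)**2 = 729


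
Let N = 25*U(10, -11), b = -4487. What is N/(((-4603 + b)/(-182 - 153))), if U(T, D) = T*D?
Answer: -92125/909 ≈ -101.35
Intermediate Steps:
U(T, D) = D*T
N = -2750 (N = 25*(-11*10) = 25*(-110) = -2750)
N/(((-4603 + b)/(-182 - 153))) = -2750*(-182 - 153)/(-4603 - 4487) = -2750/((-9090/(-335))) = -2750/((-9090*(-1/335))) = -2750/1818/67 = -2750*67/1818 = -92125/909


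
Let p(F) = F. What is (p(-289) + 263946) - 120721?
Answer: 142936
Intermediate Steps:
(p(-289) + 263946) - 120721 = (-289 + 263946) - 120721 = 263657 - 120721 = 142936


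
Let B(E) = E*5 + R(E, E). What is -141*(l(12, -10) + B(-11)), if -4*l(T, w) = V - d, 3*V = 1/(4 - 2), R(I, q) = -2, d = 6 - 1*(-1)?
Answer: 62369/8 ≈ 7796.1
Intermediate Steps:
d = 7 (d = 6 + 1 = 7)
V = ⅙ (V = 1/(3*(4 - 2)) = (⅓)/2 = (⅓)*(½) = ⅙ ≈ 0.16667)
B(E) = -2 + 5*E (B(E) = E*5 - 2 = 5*E - 2 = -2 + 5*E)
l(T, w) = 41/24 (l(T, w) = -(⅙ - 1*7)/4 = -(⅙ - 7)/4 = -¼*(-41/6) = 41/24)
-141*(l(12, -10) + B(-11)) = -141*(41/24 + (-2 + 5*(-11))) = -141*(41/24 + (-2 - 55)) = -141*(41/24 - 57) = -141*(-1327/24) = 62369/8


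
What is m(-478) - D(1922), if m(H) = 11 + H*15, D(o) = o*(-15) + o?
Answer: 19749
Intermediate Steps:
D(o) = -14*o (D(o) = -15*o + o = -14*o)
m(H) = 11 + 15*H
m(-478) - D(1922) = (11 + 15*(-478)) - (-14)*1922 = (11 - 7170) - 1*(-26908) = -7159 + 26908 = 19749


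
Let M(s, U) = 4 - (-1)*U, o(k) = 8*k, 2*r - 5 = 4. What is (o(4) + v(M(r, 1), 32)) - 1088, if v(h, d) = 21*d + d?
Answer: -352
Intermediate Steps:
r = 9/2 (r = 5/2 + (1/2)*4 = 5/2 + 2 = 9/2 ≈ 4.5000)
M(s, U) = 4 + U
v(h, d) = 22*d
(o(4) + v(M(r, 1), 32)) - 1088 = (8*4 + 22*32) - 1088 = (32 + 704) - 1088 = 736 - 1088 = -352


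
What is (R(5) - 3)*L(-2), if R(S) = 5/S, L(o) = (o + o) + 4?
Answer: 0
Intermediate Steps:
L(o) = 4 + 2*o (L(o) = 2*o + 4 = 4 + 2*o)
(R(5) - 3)*L(-2) = (5/5 - 3)*(4 + 2*(-2)) = (5*(⅕) - 3)*(4 - 4) = (1 - 3)*0 = -2*0 = 0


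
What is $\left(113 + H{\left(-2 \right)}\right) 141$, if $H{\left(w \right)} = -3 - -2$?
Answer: $15792$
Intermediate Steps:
$H{\left(w \right)} = -1$ ($H{\left(w \right)} = -3 + 2 = -1$)
$\left(113 + H{\left(-2 \right)}\right) 141 = \left(113 - 1\right) 141 = 112 \cdot 141 = 15792$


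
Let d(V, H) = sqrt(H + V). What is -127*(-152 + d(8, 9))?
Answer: 19304 - 127*sqrt(17) ≈ 18780.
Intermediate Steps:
-127*(-152 + d(8, 9)) = -127*(-152 + sqrt(9 + 8)) = -127*(-152 + sqrt(17)) = 19304 - 127*sqrt(17)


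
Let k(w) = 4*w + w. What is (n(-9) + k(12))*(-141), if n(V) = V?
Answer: -7191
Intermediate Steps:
k(w) = 5*w
(n(-9) + k(12))*(-141) = (-9 + 5*12)*(-141) = (-9 + 60)*(-141) = 51*(-141) = -7191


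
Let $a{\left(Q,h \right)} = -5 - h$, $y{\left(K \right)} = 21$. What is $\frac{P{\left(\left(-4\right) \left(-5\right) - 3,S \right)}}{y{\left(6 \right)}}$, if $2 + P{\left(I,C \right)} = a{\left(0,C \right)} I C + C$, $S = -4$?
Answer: $\frac{62}{21} \approx 2.9524$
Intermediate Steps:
$P{\left(I,C \right)} = -2 + C + C I \left(-5 - C\right)$ ($P{\left(I,C \right)} = -2 + \left(\left(-5 - C\right) I C + C\right) = -2 + \left(I \left(-5 - C\right) C + C\right) = -2 + \left(C I \left(-5 - C\right) + C\right) = -2 + \left(C + C I \left(-5 - C\right)\right) = -2 + C + C I \left(-5 - C\right)$)
$\frac{P{\left(\left(-4\right) \left(-5\right) - 3,S \right)}}{y{\left(6 \right)}} = \frac{-2 - 4 - - 4 \left(\left(-4\right) \left(-5\right) - 3\right) \left(5 - 4\right)}{21} = \left(-2 - 4 - \left(-4\right) \left(20 - 3\right) 1\right) \frac{1}{21} = \left(-2 - 4 - \left(-4\right) 17 \cdot 1\right) \frac{1}{21} = \left(-2 - 4 + 68\right) \frac{1}{21} = 62 \cdot \frac{1}{21} = \frac{62}{21}$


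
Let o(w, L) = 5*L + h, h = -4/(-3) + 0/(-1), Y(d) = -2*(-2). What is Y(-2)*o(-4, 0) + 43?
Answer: 145/3 ≈ 48.333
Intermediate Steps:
Y(d) = 4
h = 4/3 (h = -4*(-1/3) + 0*(-1) = 4/3 + 0 = 4/3 ≈ 1.3333)
o(w, L) = 4/3 + 5*L (o(w, L) = 5*L + 4/3 = 4/3 + 5*L)
Y(-2)*o(-4, 0) + 43 = 4*(4/3 + 5*0) + 43 = 4*(4/3 + 0) + 43 = 4*(4/3) + 43 = 16/3 + 43 = 145/3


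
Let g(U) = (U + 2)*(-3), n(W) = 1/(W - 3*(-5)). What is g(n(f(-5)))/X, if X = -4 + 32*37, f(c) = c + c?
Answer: -33/5900 ≈ -0.0055932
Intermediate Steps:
f(c) = 2*c
n(W) = 1/(15 + W) (n(W) = 1/(W + 15) = 1/(15 + W))
g(U) = -6 - 3*U (g(U) = (2 + U)*(-3) = -6 - 3*U)
X = 1180 (X = -4 + 1184 = 1180)
g(n(f(-5)))/X = (-6 - 3/(15 + 2*(-5)))/1180 = (-6 - 3/(15 - 10))*(1/1180) = (-6 - 3/5)*(1/1180) = (-6 - 3*⅕)*(1/1180) = (-6 - ⅗)*(1/1180) = -33/5*1/1180 = -33/5900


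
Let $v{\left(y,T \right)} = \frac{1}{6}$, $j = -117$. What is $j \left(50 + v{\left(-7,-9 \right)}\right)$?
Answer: $- \frac{11739}{2} \approx -5869.5$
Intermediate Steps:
$v{\left(y,T \right)} = \frac{1}{6}$
$j \left(50 + v{\left(-7,-9 \right)}\right) = - 117 \left(50 + \frac{1}{6}\right) = \left(-117\right) \frac{301}{6} = - \frac{11739}{2}$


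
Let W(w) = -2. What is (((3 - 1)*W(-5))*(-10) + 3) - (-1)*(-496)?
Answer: -453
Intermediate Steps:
(((3 - 1)*W(-5))*(-10) + 3) - (-1)*(-496) = (((3 - 1)*(-2))*(-10) + 3) - (-1)*(-496) = ((2*(-2))*(-10) + 3) - 1*496 = (-4*(-10) + 3) - 496 = (40 + 3) - 496 = 43 - 496 = -453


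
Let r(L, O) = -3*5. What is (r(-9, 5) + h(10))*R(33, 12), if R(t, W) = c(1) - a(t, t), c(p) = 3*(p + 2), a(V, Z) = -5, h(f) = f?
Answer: -70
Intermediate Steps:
r(L, O) = -15
c(p) = 6 + 3*p (c(p) = 3*(2 + p) = 6 + 3*p)
R(t, W) = 14 (R(t, W) = (6 + 3*1) - 1*(-5) = (6 + 3) + 5 = 9 + 5 = 14)
(r(-9, 5) + h(10))*R(33, 12) = (-15 + 10)*14 = -5*14 = -70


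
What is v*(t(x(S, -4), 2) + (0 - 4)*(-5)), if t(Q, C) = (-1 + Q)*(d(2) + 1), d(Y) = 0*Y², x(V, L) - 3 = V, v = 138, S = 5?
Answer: 3726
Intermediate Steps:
x(V, L) = 3 + V
d(Y) = 0
t(Q, C) = -1 + Q (t(Q, C) = (-1 + Q)*(0 + 1) = (-1 + Q)*1 = -1 + Q)
v*(t(x(S, -4), 2) + (0 - 4)*(-5)) = 138*((-1 + (3 + 5)) + (0 - 4)*(-5)) = 138*((-1 + 8) - 4*(-5)) = 138*(7 + 20) = 138*27 = 3726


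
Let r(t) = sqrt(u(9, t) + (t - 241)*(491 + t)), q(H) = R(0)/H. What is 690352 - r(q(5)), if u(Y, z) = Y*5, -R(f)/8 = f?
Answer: 690352 - 7*I*sqrt(2414) ≈ 6.9035e+5 - 343.93*I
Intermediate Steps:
R(f) = -8*f
u(Y, z) = 5*Y
q(H) = 0 (q(H) = (-8*0)/H = 0/H = 0)
r(t) = sqrt(45 + (-241 + t)*(491 + t)) (r(t) = sqrt(5*9 + (t - 241)*(491 + t)) = sqrt(45 + (-241 + t)*(491 + t)))
690352 - r(q(5)) = 690352 - sqrt(-118286 + 0**2 + 250*0) = 690352 - sqrt(-118286 + 0 + 0) = 690352 - sqrt(-118286) = 690352 - 7*I*sqrt(2414)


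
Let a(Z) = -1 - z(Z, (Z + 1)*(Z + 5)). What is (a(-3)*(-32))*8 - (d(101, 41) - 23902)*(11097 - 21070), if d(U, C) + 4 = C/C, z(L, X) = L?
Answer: -238405077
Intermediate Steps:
a(Z) = -1 - Z
d(U, C) = -3 (d(U, C) = -4 + C/C = -4 + 1 = -3)
(a(-3)*(-32))*8 - (d(101, 41) - 23902)*(11097 - 21070) = ((-1 - 1*(-3))*(-32))*8 - (-3 - 23902)*(11097 - 21070) = ((-1 + 3)*(-32))*8 - (-23905)*(-9973) = (2*(-32))*8 - 1*238404565 = -64*8 - 238404565 = -512 - 238404565 = -238405077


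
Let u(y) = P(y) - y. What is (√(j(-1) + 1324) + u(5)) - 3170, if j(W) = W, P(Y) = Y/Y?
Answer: -3174 + 21*√3 ≈ -3137.6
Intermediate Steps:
P(Y) = 1
u(y) = 1 - y
(√(j(-1) + 1324) + u(5)) - 3170 = (√(-1 + 1324) + (1 - 1*5)) - 3170 = (√1323 + (1 - 5)) - 3170 = (21*√3 - 4) - 3170 = (-4 + 21*√3) - 3170 = -3174 + 21*√3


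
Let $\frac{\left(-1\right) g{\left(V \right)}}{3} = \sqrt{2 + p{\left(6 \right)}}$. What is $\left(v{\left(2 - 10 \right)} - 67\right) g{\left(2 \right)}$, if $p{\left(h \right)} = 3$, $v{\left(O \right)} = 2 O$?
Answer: $249 \sqrt{5} \approx 556.78$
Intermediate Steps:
$g{\left(V \right)} = - 3 \sqrt{5}$ ($g{\left(V \right)} = - 3 \sqrt{2 + 3} = - 3 \sqrt{5}$)
$\left(v{\left(2 - 10 \right)} - 67\right) g{\left(2 \right)} = \left(2 \left(2 - 10\right) - 67\right) \left(- 3 \sqrt{5}\right) = \left(2 \left(-8\right) - 67\right) \left(- 3 \sqrt{5}\right) = \left(-16 - 67\right) \left(- 3 \sqrt{5}\right) = - 83 \left(- 3 \sqrt{5}\right) = 249 \sqrt{5}$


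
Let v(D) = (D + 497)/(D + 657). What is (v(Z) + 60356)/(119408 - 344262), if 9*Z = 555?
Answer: -32532303/121196306 ≈ -0.26843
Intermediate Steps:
Z = 185/3 (Z = (⅑)*555 = 185/3 ≈ 61.667)
v(D) = (497 + D)/(657 + D)
(v(Z) + 60356)/(119408 - 344262) = ((497 + 185/3)/(657 + 185/3) + 60356)/(119408 - 344262) = ((1676/3)/(2156/3) + 60356)/(-224854) = ((3/2156)*(1676/3) + 60356)*(-1/224854) = (419/539 + 60356)*(-1/224854) = (32532303/539)*(-1/224854) = -32532303/121196306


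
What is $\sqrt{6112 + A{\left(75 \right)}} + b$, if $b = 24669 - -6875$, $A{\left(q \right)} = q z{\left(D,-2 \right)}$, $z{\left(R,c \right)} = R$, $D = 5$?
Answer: $31544 + \sqrt{6487} \approx 31625.0$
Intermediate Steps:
$A{\left(q \right)} = 5 q$ ($A{\left(q \right)} = q 5 = 5 q$)
$b = 31544$ ($b = 24669 + 6875 = 31544$)
$\sqrt{6112 + A{\left(75 \right)}} + b = \sqrt{6112 + 5 \cdot 75} + 31544 = \sqrt{6112 + 375} + 31544 = \sqrt{6487} + 31544 = 31544 + \sqrt{6487}$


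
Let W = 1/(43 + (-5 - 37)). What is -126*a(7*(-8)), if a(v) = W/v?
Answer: 9/4 ≈ 2.2500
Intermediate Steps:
W = 1 (W = 1/(43 - 42) = 1/1 = 1)
a(v) = 1/v
-126*a(7*(-8)) = -126/(7*(-8)) = -126/(-56) = -126*(-1/56) = 9/4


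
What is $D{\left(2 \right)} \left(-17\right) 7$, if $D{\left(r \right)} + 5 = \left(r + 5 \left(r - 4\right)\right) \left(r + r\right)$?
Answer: $4403$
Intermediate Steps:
$D{\left(r \right)} = -5 + 2 r \left(-20 + 6 r\right)$ ($D{\left(r \right)} = -5 + \left(r + 5 \left(r - 4\right)\right) \left(r + r\right) = -5 + \left(r + 5 \left(-4 + r\right)\right) 2 r = -5 + \left(r + \left(-20 + 5 r\right)\right) 2 r = -5 + \left(-20 + 6 r\right) 2 r = -5 + 2 r \left(-20 + 6 r\right)$)
$D{\left(2 \right)} \left(-17\right) 7 = \left(-5 - 80 + 12 \cdot 2^{2}\right) \left(-17\right) 7 = \left(-5 - 80 + 12 \cdot 4\right) \left(-17\right) 7 = \left(-5 - 80 + 48\right) \left(-17\right) 7 = \left(-37\right) \left(-17\right) 7 = 629 \cdot 7 = 4403$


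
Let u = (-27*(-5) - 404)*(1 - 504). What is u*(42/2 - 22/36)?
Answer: 49657669/18 ≈ 2.7588e+6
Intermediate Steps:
u = 135307 (u = (135 - 404)*(-503) = -269*(-503) = 135307)
u*(42/2 - 22/36) = 135307*(42/2 - 22/36) = 135307*(42*(½) - 22*1/36) = 135307*(21 - 11/18) = 135307*(367/18) = 49657669/18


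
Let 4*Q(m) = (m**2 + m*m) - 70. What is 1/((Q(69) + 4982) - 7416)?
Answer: -1/71 ≈ -0.014085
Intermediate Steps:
Q(m) = -35/2 + m**2/2 (Q(m) = ((m**2 + m*m) - 70)/4 = ((m**2 + m**2) - 70)/4 = (2*m**2 - 70)/4 = (-70 + 2*m**2)/4 = -35/2 + m**2/2)
1/((Q(69) + 4982) - 7416) = 1/(((-35/2 + (1/2)*69**2) + 4982) - 7416) = 1/(((-35/2 + (1/2)*4761) + 4982) - 7416) = 1/(((-35/2 + 4761/2) + 4982) - 7416) = 1/((2363 + 4982) - 7416) = 1/(7345 - 7416) = 1/(-71) = -1/71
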